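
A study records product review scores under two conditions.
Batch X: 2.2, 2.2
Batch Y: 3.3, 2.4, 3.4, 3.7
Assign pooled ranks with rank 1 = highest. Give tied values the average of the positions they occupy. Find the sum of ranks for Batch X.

11

Sorted (descending): 3.7, 3.4, 3.3, 2.4, 2.2, 2.2
The 2 values of 2.2 occupy positions 5–6 → average rank (5+6)/2 = 5.5.
Batch X values → pooled ranks: 2.2→5.5, 2.2→5.5
Rank sum = 5.5 + 5.5 = 11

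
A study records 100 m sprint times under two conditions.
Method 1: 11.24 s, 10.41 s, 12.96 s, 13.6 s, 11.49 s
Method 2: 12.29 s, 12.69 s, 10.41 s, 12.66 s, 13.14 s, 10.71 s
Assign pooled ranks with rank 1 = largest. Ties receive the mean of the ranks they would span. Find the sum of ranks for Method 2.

36.5

Sorted (descending): 13.6, 13.14, 12.96, 12.69, 12.66, 12.29, 11.49, 11.24, 10.71, 10.41, 10.41
The 2 values of 10.41 occupy positions 10–11 → average rank (10+11)/2 = 10.5.
Method 2 values → pooled ranks: 12.29→6, 12.69→4, 10.41→10.5, 12.66→5, 13.14→2, 10.71→9
Rank sum = 6 + 4 + 10.5 + 5 + 2 + 9 = 36.5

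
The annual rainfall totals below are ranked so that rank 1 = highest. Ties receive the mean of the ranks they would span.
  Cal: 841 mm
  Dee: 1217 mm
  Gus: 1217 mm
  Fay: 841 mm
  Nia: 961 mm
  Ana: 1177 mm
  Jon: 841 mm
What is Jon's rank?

Sorted (descending): 1217, 1217, 1177, 961, 841, 841, 841
The 2 values of 1217 occupy positions 1–2 → average rank (1+2)/2 = 1.5.
The 3 values of 841 occupy positions 5–7 → average rank 6.
Jon has value 841 mm → rank 6.

6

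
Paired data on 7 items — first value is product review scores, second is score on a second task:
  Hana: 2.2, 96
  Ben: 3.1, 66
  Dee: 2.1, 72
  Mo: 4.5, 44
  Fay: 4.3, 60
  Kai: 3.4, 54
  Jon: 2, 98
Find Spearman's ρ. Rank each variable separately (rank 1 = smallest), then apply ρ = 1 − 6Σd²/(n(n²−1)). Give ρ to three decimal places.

-0.929

Ranks of variable 1: 3, 4, 2, 7, 6, 5, 1
Ranks of variable 2: 6, 4, 5, 1, 3, 2, 7
d = r₁ − r₂: -3, 0, -3, 6, 3, 3, -6
d²: 9, 0, 9, 36, 9, 9, 36; Σd² = 108
ρ = 1 − 6·108/(7·48) = 1 − 648/336 = -0.929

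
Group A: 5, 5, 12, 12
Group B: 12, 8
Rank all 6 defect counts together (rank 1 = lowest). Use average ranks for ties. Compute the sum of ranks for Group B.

Sorted (ascending): 5, 5, 8, 12, 12, 12
The 2 values of 5 occupy positions 1–2 → average rank (1+2)/2 = 1.5.
The 3 values of 12 occupy positions 4–6 → average rank 5.
Group B values → pooled ranks: 12→5, 8→3
Rank sum = 5 + 3 = 8

8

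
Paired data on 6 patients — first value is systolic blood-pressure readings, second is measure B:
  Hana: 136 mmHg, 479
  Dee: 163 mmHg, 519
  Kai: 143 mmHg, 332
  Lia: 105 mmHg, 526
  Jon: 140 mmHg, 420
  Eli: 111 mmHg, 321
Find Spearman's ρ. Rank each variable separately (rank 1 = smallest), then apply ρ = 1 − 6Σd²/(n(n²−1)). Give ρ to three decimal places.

-0.086

Ranks of variable 1: 3, 6, 5, 1, 4, 2
Ranks of variable 2: 4, 5, 2, 6, 3, 1
d = r₁ − r₂: -1, 1, 3, -5, 1, 1
d²: 1, 1, 9, 25, 1, 1; Σd² = 38
ρ = 1 − 6·38/(6·35) = 1 − 228/210 = -0.086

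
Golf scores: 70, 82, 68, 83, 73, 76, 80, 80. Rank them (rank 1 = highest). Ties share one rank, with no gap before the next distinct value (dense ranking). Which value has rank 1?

Sorted (descending): 83, 82, 80, 80, 76, 73, 70, 68
The 2 values of 80 share dense rank 3.
Remaining distinct values take the next consecutive integers.
Rank 1 → value 83.

83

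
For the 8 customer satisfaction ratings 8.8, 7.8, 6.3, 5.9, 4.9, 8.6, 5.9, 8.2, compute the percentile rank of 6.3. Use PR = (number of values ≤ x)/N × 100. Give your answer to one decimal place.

N = 8.
Strictly below 6.3: 3. Equal to 6.3: 1.
PR = 4/8 × 100 = 50.0

50.0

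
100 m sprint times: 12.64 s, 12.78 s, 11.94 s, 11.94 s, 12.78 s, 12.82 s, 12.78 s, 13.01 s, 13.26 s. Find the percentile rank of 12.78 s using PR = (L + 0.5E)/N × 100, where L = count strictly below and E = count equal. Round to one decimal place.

N = 9.
Strictly below 12.78: 3. Equal to 12.78: 3.
PR = (3 + 0.5·3)/9 × 100 = 50.0

50.0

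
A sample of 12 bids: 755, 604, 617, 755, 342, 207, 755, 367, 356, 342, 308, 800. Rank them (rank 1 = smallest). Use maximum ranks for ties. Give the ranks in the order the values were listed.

11, 7, 8, 11, 4, 1, 11, 6, 5, 4, 2, 12

Sorted (ascending): 207, 308, 342, 342, 356, 367, 604, 617, 755, 755, 755, 800
The 2 values of 342 occupy positions 3–4 → each gets rank 4.
The 3 values of 755 occupy positions 9–11 → each gets rank 11.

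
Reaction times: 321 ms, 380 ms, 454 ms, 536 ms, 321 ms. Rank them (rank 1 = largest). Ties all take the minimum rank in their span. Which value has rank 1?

536

Sorted (descending): 536, 454, 380, 321, 321
The 2 values of 321 occupy positions 4–5 → each gets rank 4.
Rank 1 → value 536.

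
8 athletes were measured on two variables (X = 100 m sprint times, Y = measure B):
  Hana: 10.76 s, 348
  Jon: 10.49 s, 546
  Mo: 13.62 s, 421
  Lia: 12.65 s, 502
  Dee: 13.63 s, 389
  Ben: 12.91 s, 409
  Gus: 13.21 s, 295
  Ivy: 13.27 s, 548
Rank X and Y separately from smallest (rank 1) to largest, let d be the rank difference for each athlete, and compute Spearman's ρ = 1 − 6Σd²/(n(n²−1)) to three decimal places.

-0.119

Ranks of variable 1: 2, 1, 7, 3, 8, 4, 5, 6
Ranks of variable 2: 2, 7, 5, 6, 3, 4, 1, 8
d = r₁ − r₂: 0, -6, 2, -3, 5, 0, 4, -2
d²: 0, 36, 4, 9, 25, 0, 16, 4; Σd² = 94
ρ = 1 − 6·94/(8·63) = 1 − 564/504 = -0.119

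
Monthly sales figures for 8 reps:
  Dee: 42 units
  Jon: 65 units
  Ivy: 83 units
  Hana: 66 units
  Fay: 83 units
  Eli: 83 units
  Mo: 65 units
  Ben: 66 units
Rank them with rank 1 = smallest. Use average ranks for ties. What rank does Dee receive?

Sorted (ascending): 42, 65, 65, 66, 66, 83, 83, 83
The 2 values of 65 occupy positions 2–3 → average rank (2+3)/2 = 2.5.
The 2 values of 66 occupy positions 4–5 → average rank (4+5)/2 = 4.5.
The 3 values of 83 occupy positions 6–8 → average rank 7.
Dee has value 42 units → rank 1.

1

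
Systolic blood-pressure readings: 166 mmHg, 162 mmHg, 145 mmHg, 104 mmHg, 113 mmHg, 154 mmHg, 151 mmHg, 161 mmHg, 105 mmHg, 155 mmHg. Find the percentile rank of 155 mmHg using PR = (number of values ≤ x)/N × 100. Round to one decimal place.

70.0

N = 10.
Strictly below 155: 6. Equal to 155: 1.
PR = 7/10 × 100 = 70.0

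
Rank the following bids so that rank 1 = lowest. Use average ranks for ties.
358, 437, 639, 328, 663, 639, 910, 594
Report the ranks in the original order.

2, 3, 5.5, 1, 7, 5.5, 8, 4

Sorted (ascending): 328, 358, 437, 594, 639, 639, 663, 910
The 2 values of 639 occupy positions 5–6 → average rank (5+6)/2 = 5.5.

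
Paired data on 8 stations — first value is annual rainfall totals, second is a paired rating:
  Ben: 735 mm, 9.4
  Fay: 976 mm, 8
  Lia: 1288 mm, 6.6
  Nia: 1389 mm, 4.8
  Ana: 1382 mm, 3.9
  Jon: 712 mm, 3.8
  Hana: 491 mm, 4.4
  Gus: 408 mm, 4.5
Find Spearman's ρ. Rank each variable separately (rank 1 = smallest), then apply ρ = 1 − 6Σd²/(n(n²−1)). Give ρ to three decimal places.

Ranks of variable 1: 4, 5, 6, 8, 7, 3, 2, 1
Ranks of variable 2: 8, 7, 6, 5, 2, 1, 3, 4
d = r₁ − r₂: -4, -2, 0, 3, 5, 2, -1, -3
d²: 16, 4, 0, 9, 25, 4, 1, 9; Σd² = 68
ρ = 1 − 6·68/(8·63) = 1 − 408/504 = 0.190

0.190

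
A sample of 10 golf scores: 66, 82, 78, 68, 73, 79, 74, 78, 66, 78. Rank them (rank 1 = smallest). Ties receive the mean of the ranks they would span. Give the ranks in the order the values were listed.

1.5, 10, 7, 3, 4, 9, 5, 7, 1.5, 7

Sorted (ascending): 66, 66, 68, 73, 74, 78, 78, 78, 79, 82
The 2 values of 66 occupy positions 1–2 → average rank (1+2)/2 = 1.5.
The 3 values of 78 occupy positions 6–8 → average rank 7.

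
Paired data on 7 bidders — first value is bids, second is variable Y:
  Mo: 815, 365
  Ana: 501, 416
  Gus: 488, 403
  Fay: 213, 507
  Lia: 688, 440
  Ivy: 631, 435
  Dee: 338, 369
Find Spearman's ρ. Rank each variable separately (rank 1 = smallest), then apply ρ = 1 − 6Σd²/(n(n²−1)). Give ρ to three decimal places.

-0.286

Ranks of variable 1: 7, 4, 3, 1, 6, 5, 2
Ranks of variable 2: 1, 4, 3, 7, 6, 5, 2
d = r₁ − r₂: 6, 0, 0, -6, 0, 0, 0
d²: 36, 0, 0, 36, 0, 0, 0; Σd² = 72
ρ = 1 − 6·72/(7·48) = 1 − 432/336 = -0.286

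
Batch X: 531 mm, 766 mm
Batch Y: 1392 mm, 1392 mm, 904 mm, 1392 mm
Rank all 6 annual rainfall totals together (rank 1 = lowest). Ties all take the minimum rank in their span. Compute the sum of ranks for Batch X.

3

Sorted (ascending): 531, 766, 904, 1392, 1392, 1392
The 3 values of 1392 occupy positions 4–6 → each gets rank 4.
Batch X values → pooled ranks: 531→1, 766→2
Rank sum = 1 + 2 = 3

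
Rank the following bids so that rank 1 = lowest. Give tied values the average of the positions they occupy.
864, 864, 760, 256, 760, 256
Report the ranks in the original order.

5.5, 5.5, 3.5, 1.5, 3.5, 1.5

Sorted (ascending): 256, 256, 760, 760, 864, 864
The 2 values of 256 occupy positions 1–2 → average rank (1+2)/2 = 1.5.
The 2 values of 760 occupy positions 3–4 → average rank (3+4)/2 = 3.5.
The 2 values of 864 occupy positions 5–6 → average rank (5+6)/2 = 5.5.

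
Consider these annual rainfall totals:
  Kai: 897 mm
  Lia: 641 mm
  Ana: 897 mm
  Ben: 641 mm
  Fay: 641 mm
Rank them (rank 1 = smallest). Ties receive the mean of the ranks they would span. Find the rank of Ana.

4.5

Sorted (ascending): 641, 641, 641, 897, 897
The 3 values of 641 occupy positions 1–3 → average rank 2.
The 2 values of 897 occupy positions 4–5 → average rank (4+5)/2 = 4.5.
Ana has value 897 mm → rank 4.5.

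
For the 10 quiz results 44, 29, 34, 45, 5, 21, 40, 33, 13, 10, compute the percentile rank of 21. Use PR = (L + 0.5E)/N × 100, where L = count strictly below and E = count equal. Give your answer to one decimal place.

35.0

N = 10.
Strictly below 21: 3. Equal to 21: 1.
PR = (3 + 0.5·1)/10 × 100 = 35.0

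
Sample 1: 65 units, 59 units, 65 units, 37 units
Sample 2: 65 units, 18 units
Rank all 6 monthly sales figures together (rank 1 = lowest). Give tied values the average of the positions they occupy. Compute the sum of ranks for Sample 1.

Sorted (ascending): 18, 37, 59, 65, 65, 65
The 3 values of 65 occupy positions 4–6 → average rank 5.
Sample 1 values → pooled ranks: 65→5, 59→3, 65→5, 37→2
Rank sum = 5 + 3 + 5 + 2 = 15

15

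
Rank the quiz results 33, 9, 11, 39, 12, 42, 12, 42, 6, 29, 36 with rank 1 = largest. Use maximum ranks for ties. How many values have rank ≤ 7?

6

Sorted (descending): 42, 42, 39, 36, 33, 29, 12, 12, 11, 9, 6
The 2 values of 42 occupy positions 1–2 → each gets rank 2.
The 2 values of 12 occupy positions 7–8 → each gets rank 8.
Ranks ≤ 7: {2, 2, 3, 4, 5, 6} → 6 values.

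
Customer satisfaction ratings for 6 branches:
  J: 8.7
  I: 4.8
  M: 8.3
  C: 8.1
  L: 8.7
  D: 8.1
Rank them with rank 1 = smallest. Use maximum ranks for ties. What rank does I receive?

Sorted (ascending): 4.8, 8.1, 8.1, 8.3, 8.7, 8.7
The 2 values of 8.1 occupy positions 2–3 → each gets rank 3.
The 2 values of 8.7 occupy positions 5–6 → each gets rank 6.
I has value 4.8 → rank 1.

1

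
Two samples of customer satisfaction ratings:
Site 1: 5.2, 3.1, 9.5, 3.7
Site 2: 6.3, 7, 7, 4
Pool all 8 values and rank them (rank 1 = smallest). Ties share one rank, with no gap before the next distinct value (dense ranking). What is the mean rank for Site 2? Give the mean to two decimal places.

Sorted (ascending): 3.1, 3.7, 4, 5.2, 6.3, 7, 7, 9.5
The 2 values of 7 share dense rank 6.
Remaining distinct values take the next consecutive integers.
Site 2 values → pooled ranks: 6.3→5, 7→6, 7→6, 4→3
Mean rank = (5 + 6 + 6 + 3) / 4 = 5.00

5.00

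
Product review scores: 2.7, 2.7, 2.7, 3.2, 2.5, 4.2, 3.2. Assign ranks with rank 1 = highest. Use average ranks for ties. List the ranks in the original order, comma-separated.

Sorted (descending): 4.2, 3.2, 3.2, 2.7, 2.7, 2.7, 2.5
The 2 values of 3.2 occupy positions 2–3 → average rank (2+3)/2 = 2.5.
The 3 values of 2.7 occupy positions 4–6 → average rank 5.

5, 5, 5, 2.5, 7, 1, 2.5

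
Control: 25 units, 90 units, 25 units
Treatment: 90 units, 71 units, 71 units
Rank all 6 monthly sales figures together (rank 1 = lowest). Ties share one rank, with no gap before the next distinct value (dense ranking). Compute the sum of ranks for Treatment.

7

Sorted (ascending): 25, 25, 71, 71, 90, 90
The 2 values of 25 share dense rank 1.
The 2 values of 71 share dense rank 2.
The 2 values of 90 share dense rank 3.
Treatment values → pooled ranks: 90→3, 71→2, 71→2
Rank sum = 3 + 2 + 2 = 7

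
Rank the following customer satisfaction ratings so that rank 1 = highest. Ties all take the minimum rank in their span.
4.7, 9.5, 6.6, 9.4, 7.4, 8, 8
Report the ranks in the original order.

Sorted (descending): 9.5, 9.4, 8, 8, 7.4, 6.6, 4.7
The 2 values of 8 occupy positions 3–4 → each gets rank 3.

7, 1, 6, 2, 5, 3, 3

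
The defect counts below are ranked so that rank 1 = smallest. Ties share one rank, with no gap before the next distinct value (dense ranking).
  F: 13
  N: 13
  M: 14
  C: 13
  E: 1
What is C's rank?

Sorted (ascending): 1, 13, 13, 13, 14
The 3 values of 13 share dense rank 2.
Remaining distinct values take the next consecutive integers.
C has value 13 → rank 2.

2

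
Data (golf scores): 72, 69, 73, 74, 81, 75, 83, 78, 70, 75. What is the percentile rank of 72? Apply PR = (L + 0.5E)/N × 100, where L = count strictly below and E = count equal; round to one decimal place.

N = 10.
Strictly below 72: 2. Equal to 72: 1.
PR = (2 + 0.5·1)/10 × 100 = 25.0

25.0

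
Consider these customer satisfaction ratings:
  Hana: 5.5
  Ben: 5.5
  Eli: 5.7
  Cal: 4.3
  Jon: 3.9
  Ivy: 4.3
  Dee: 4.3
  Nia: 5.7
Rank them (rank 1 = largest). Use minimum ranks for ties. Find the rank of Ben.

Sorted (descending): 5.7, 5.7, 5.5, 5.5, 4.3, 4.3, 4.3, 3.9
The 2 values of 5.7 occupy positions 1–2 → each gets rank 1.
The 2 values of 5.5 occupy positions 3–4 → each gets rank 3.
The 3 values of 4.3 occupy positions 5–7 → each gets rank 5.
Ben has value 5.5 → rank 3.

3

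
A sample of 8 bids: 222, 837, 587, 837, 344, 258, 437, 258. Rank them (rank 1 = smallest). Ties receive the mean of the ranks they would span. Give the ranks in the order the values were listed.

Sorted (ascending): 222, 258, 258, 344, 437, 587, 837, 837
The 2 values of 258 occupy positions 2–3 → average rank (2+3)/2 = 2.5.
The 2 values of 837 occupy positions 7–8 → average rank (7+8)/2 = 7.5.

1, 7.5, 6, 7.5, 4, 2.5, 5, 2.5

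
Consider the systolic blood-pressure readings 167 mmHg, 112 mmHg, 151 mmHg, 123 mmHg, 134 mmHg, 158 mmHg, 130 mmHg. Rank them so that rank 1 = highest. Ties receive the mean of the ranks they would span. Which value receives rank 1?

167

Sorted (descending): 167, 158, 151, 134, 130, 123, 112
No ties — each value takes its position as its rank.
Rank 1 → value 167.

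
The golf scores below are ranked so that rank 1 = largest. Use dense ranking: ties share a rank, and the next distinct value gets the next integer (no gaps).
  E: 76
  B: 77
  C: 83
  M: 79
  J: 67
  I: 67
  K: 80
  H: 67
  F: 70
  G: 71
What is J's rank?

8

Sorted (descending): 83, 80, 79, 77, 76, 71, 70, 67, 67, 67
The 3 values of 67 share dense rank 8.
Remaining distinct values take the next consecutive integers.
J has value 67 → rank 8.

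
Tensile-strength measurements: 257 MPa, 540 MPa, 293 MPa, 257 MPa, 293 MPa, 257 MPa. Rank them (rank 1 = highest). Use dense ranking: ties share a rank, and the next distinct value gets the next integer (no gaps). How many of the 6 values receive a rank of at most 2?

Sorted (descending): 540, 293, 293, 257, 257, 257
The 2 values of 293 share dense rank 2.
The 3 values of 257 share dense rank 3.
Remaining distinct values take the next consecutive integers.
Ranks ≤ 2: {1, 2, 2} → 3 values.

3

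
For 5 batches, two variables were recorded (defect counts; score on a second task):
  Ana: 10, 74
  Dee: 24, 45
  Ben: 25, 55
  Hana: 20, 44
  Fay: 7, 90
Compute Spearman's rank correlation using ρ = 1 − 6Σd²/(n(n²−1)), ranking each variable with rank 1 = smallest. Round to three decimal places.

Ranks of variable 1: 2, 4, 5, 3, 1
Ranks of variable 2: 4, 2, 3, 1, 5
d = r₁ − r₂: -2, 2, 2, 2, -4
d²: 4, 4, 4, 4, 16; Σd² = 32
ρ = 1 − 6·32/(5·24) = 1 − 192/120 = -0.600

-0.600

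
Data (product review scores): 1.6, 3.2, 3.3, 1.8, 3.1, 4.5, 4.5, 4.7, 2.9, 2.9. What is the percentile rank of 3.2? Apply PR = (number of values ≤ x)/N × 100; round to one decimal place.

N = 10.
Strictly below 3.2: 5. Equal to 3.2: 1.
PR = 6/10 × 100 = 60.0

60.0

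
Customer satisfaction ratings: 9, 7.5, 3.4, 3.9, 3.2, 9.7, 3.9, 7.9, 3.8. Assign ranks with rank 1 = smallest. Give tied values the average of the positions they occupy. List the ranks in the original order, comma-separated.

Sorted (ascending): 3.2, 3.4, 3.8, 3.9, 3.9, 7.5, 7.9, 9, 9.7
The 2 values of 3.9 occupy positions 4–5 → average rank (4+5)/2 = 4.5.

8, 6, 2, 4.5, 1, 9, 4.5, 7, 3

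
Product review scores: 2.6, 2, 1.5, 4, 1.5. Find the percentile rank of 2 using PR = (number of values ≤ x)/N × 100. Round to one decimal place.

60.0

N = 5.
Strictly below 2: 2. Equal to 2: 1.
PR = 3/5 × 100 = 60.0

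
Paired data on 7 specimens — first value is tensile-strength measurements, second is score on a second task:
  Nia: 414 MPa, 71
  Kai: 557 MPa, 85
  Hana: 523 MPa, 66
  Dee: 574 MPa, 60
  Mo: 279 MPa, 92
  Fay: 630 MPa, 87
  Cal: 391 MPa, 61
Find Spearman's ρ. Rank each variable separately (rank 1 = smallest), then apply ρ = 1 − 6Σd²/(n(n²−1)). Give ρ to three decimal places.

-0.143

Ranks of variable 1: 3, 5, 4, 6, 1, 7, 2
Ranks of variable 2: 4, 5, 3, 1, 7, 6, 2
d = r₁ − r₂: -1, 0, 1, 5, -6, 1, 0
d²: 1, 0, 1, 25, 36, 1, 0; Σd² = 64
ρ = 1 − 6·64/(7·48) = 1 − 384/336 = -0.143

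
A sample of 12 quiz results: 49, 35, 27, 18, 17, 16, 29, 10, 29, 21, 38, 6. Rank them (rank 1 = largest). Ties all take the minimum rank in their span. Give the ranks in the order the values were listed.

1, 3, 6, 8, 9, 10, 4, 11, 4, 7, 2, 12

Sorted (descending): 49, 38, 35, 29, 29, 27, 21, 18, 17, 16, 10, 6
The 2 values of 29 occupy positions 4–5 → each gets rank 4.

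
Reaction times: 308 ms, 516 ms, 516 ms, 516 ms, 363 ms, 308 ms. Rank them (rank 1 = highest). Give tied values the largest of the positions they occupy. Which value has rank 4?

363

Sorted (descending): 516, 516, 516, 363, 308, 308
The 3 values of 516 occupy positions 1–3 → each gets rank 3.
The 2 values of 308 occupy positions 5–6 → each gets rank 6.
Rank 4 → value 363.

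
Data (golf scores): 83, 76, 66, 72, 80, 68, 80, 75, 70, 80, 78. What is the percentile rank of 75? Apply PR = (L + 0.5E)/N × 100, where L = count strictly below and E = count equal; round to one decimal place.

40.9

N = 11.
Strictly below 75: 4. Equal to 75: 1.
PR = (4 + 0.5·1)/11 × 100 = 40.9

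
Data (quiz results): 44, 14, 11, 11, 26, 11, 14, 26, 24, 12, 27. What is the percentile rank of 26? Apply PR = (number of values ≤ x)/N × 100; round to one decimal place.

N = 11.
Strictly below 26: 7. Equal to 26: 2.
PR = 9/11 × 100 = 81.8

81.8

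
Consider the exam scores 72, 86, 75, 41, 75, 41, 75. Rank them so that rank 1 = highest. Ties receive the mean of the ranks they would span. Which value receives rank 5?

72

Sorted (descending): 86, 75, 75, 75, 72, 41, 41
The 3 values of 75 occupy positions 2–4 → average rank 3.
The 2 values of 41 occupy positions 6–7 → average rank (6+7)/2 = 6.5.
Rank 5 → value 72.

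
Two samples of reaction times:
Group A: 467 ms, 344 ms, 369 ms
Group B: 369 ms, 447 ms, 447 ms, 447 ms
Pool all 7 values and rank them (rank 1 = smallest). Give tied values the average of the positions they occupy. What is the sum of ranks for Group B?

17.5

Sorted (ascending): 344, 369, 369, 447, 447, 447, 467
The 2 values of 369 occupy positions 2–3 → average rank (2+3)/2 = 2.5.
The 3 values of 447 occupy positions 4–6 → average rank 5.
Group B values → pooled ranks: 369→2.5, 447→5, 447→5, 447→5
Rank sum = 2.5 + 5 + 5 + 5 = 17.5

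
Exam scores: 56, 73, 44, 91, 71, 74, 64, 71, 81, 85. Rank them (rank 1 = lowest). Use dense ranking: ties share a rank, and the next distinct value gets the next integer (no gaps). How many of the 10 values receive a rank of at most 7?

8

Sorted (ascending): 44, 56, 64, 71, 71, 73, 74, 81, 85, 91
The 2 values of 71 share dense rank 4.
Remaining distinct values take the next consecutive integers.
Ranks ≤ 7: {1, 2, 3, 4, 4, 5, 6, 7} → 8 values.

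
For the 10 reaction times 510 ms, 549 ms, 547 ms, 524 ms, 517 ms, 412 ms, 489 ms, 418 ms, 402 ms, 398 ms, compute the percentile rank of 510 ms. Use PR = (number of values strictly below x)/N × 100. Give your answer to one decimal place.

N = 10.
Strictly below 510: 5. Equal to 510: 1.
PR = 5/10 × 100 = 50.0

50.0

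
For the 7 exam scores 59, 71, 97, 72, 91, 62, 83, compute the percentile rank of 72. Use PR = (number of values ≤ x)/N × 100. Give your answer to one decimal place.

57.1

N = 7.
Strictly below 72: 3. Equal to 72: 1.
PR = 4/7 × 100 = 57.1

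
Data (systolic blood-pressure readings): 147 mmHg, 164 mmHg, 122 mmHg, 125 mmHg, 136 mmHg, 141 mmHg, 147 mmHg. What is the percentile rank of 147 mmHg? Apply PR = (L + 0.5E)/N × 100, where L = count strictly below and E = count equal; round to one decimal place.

71.4

N = 7.
Strictly below 147: 4. Equal to 147: 2.
PR = (4 + 0.5·2)/7 × 100 = 71.4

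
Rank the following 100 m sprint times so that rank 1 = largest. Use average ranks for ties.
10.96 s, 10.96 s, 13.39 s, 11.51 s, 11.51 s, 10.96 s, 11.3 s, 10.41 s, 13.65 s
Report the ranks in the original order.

Sorted (descending): 13.65, 13.39, 11.51, 11.51, 11.3, 10.96, 10.96, 10.96, 10.41
The 2 values of 11.51 occupy positions 3–4 → average rank (3+4)/2 = 3.5.
The 3 values of 10.96 occupy positions 6–8 → average rank 7.

7, 7, 2, 3.5, 3.5, 7, 5, 9, 1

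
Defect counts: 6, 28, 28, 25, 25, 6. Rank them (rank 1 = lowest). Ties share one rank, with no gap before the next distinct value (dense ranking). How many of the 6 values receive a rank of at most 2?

Sorted (ascending): 6, 6, 25, 25, 28, 28
The 2 values of 6 share dense rank 1.
The 2 values of 25 share dense rank 2.
The 2 values of 28 share dense rank 3.
Ranks ≤ 2: {1, 1, 2, 2} → 4 values.

4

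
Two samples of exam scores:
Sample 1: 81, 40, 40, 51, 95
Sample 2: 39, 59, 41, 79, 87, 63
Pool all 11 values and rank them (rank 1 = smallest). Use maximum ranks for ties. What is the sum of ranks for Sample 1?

31

Sorted (ascending): 39, 40, 40, 41, 51, 59, 63, 79, 81, 87, 95
The 2 values of 40 occupy positions 2–3 → each gets rank 3.
Sample 1 values → pooled ranks: 81→9, 40→3, 40→3, 51→5, 95→11
Rank sum = 9 + 3 + 3 + 5 + 11 = 31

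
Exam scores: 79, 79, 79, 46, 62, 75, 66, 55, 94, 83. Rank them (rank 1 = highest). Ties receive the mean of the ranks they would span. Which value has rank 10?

46

Sorted (descending): 94, 83, 79, 79, 79, 75, 66, 62, 55, 46
The 3 values of 79 occupy positions 3–5 → average rank 4.
Rank 10 → value 46.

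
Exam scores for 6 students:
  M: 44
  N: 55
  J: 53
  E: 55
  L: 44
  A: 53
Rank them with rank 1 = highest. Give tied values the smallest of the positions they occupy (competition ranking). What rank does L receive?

5

Sorted (descending): 55, 55, 53, 53, 44, 44
The 2 values of 55 occupy positions 1–2 → each gets rank 1.
The 2 values of 53 occupy positions 3–4 → each gets rank 3.
The 2 values of 44 occupy positions 5–6 → each gets rank 5.
L has value 44 → rank 5.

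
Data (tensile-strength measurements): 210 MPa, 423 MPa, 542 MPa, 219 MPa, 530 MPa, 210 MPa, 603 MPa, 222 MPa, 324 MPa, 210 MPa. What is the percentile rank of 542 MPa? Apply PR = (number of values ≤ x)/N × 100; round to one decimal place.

90.0

N = 10.
Strictly below 542: 8. Equal to 542: 1.
PR = 9/10 × 100 = 90.0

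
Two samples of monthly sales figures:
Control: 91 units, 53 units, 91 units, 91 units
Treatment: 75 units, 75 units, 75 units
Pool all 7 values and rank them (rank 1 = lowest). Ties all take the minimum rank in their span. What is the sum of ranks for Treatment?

6

Sorted (ascending): 53, 75, 75, 75, 91, 91, 91
The 3 values of 75 occupy positions 2–4 → each gets rank 2.
The 3 values of 91 occupy positions 5–7 → each gets rank 5.
Treatment values → pooled ranks: 75→2, 75→2, 75→2
Rank sum = 2 + 2 + 2 = 6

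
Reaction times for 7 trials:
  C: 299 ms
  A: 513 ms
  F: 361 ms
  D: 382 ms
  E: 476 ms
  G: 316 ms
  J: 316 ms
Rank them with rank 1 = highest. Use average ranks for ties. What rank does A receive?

Sorted (descending): 513, 476, 382, 361, 316, 316, 299
The 2 values of 316 occupy positions 5–6 → average rank (5+6)/2 = 5.5.
A has value 513 ms → rank 1.

1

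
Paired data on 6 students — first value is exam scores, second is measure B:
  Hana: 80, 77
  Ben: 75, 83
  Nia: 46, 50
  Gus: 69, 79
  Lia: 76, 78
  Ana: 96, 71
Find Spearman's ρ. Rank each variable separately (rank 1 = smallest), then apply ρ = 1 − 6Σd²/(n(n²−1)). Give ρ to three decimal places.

Ranks of variable 1: 5, 3, 1, 2, 4, 6
Ranks of variable 2: 3, 6, 1, 5, 4, 2
d = r₁ − r₂: 2, -3, 0, -3, 0, 4
d²: 4, 9, 0, 9, 0, 16; Σd² = 38
ρ = 1 − 6·38/(6·35) = 1 − 228/210 = -0.086

-0.086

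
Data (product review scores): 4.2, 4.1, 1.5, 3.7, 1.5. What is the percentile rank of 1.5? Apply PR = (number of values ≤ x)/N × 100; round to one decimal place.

40.0

N = 5.
Strictly below 1.5: 0. Equal to 1.5: 2.
PR = 2/5 × 100 = 40.0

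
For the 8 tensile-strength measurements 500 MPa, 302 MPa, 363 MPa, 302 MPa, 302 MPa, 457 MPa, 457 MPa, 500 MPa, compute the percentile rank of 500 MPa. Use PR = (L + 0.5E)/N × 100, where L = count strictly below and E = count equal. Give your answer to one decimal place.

N = 8.
Strictly below 500: 6. Equal to 500: 2.
PR = (6 + 0.5·2)/8 × 100 = 87.5

87.5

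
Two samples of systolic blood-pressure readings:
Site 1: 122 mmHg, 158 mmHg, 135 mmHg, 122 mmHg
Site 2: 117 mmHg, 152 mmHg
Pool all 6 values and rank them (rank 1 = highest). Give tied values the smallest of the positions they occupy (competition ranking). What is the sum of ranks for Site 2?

Sorted (descending): 158, 152, 135, 122, 122, 117
The 2 values of 122 occupy positions 4–5 → each gets rank 4.
Site 2 values → pooled ranks: 117→6, 152→2
Rank sum = 6 + 2 = 8

8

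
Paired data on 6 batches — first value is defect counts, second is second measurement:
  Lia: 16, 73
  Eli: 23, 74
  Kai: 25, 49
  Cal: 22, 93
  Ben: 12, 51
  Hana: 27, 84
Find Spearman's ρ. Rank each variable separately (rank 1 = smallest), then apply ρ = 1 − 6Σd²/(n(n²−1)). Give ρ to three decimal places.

0.200

Ranks of variable 1: 2, 4, 5, 3, 1, 6
Ranks of variable 2: 3, 4, 1, 6, 2, 5
d = r₁ − r₂: -1, 0, 4, -3, -1, 1
d²: 1, 0, 16, 9, 1, 1; Σd² = 28
ρ = 1 − 6·28/(6·35) = 1 − 168/210 = 0.200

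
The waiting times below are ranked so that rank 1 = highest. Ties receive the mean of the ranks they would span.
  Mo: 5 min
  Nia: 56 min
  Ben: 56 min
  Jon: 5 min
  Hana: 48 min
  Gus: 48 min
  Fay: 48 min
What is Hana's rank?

4

Sorted (descending): 56, 56, 48, 48, 48, 5, 5
The 2 values of 56 occupy positions 1–2 → average rank (1+2)/2 = 1.5.
The 3 values of 48 occupy positions 3–5 → average rank 4.
The 2 values of 5 occupy positions 6–7 → average rank (6+7)/2 = 6.5.
Hana has value 48 min → rank 4.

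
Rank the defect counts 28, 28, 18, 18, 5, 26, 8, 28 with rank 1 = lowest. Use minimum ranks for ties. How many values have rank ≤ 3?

4

Sorted (ascending): 5, 8, 18, 18, 26, 28, 28, 28
The 2 values of 18 occupy positions 3–4 → each gets rank 3.
The 3 values of 28 occupy positions 6–8 → each gets rank 6.
Ranks ≤ 3: {1, 2, 3, 3} → 4 values.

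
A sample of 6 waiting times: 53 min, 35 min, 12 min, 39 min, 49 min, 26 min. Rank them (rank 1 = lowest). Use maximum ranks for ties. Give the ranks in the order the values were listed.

Sorted (ascending): 12, 26, 35, 39, 49, 53
No ties — each value takes its position as its rank.

6, 3, 1, 4, 5, 2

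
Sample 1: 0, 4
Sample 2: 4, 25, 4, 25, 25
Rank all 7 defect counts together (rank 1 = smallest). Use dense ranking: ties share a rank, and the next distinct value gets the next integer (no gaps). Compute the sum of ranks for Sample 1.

3

Sorted (ascending): 0, 4, 4, 4, 25, 25, 25
The 3 values of 4 share dense rank 2.
The 3 values of 25 share dense rank 3.
Remaining distinct values take the next consecutive integers.
Sample 1 values → pooled ranks: 0→1, 4→2
Rank sum = 1 + 2 = 3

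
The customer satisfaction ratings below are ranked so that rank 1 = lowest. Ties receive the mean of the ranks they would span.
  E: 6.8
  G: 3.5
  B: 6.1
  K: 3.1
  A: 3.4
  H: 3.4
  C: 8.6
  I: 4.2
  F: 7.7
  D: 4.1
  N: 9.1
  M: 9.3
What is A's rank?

2.5

Sorted (ascending): 3.1, 3.4, 3.4, 3.5, 4.1, 4.2, 6.1, 6.8, 7.7, 8.6, 9.1, 9.3
The 2 values of 3.4 occupy positions 2–3 → average rank (2+3)/2 = 2.5.
A has value 3.4 → rank 2.5.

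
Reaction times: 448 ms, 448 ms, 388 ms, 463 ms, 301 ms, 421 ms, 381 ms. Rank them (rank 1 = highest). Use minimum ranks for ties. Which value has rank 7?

Sorted (descending): 463, 448, 448, 421, 388, 381, 301
The 2 values of 448 occupy positions 2–3 → each gets rank 2.
Rank 7 → value 301.

301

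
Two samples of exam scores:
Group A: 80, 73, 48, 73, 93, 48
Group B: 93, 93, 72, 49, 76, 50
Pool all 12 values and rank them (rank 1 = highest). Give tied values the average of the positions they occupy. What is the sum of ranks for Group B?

Sorted (descending): 93, 93, 93, 80, 76, 73, 73, 72, 50, 49, 48, 48
The 3 values of 93 occupy positions 1–3 → average rank 2.
The 2 values of 73 occupy positions 6–7 → average rank (6+7)/2 = 6.5.
The 2 values of 48 occupy positions 11–12 → average rank (11+12)/2 = 11.5.
Group B values → pooled ranks: 93→2, 93→2, 72→8, 49→10, 76→5, 50→9
Rank sum = 2 + 2 + 8 + 10 + 5 + 9 = 36

36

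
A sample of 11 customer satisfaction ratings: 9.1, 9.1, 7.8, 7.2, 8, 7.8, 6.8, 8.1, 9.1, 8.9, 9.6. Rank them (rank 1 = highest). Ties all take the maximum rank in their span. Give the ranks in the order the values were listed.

4, 4, 9, 10, 7, 9, 11, 6, 4, 5, 1

Sorted (descending): 9.6, 9.1, 9.1, 9.1, 8.9, 8.1, 8, 7.8, 7.8, 7.2, 6.8
The 3 values of 9.1 occupy positions 2–4 → each gets rank 4.
The 2 values of 7.8 occupy positions 8–9 → each gets rank 9.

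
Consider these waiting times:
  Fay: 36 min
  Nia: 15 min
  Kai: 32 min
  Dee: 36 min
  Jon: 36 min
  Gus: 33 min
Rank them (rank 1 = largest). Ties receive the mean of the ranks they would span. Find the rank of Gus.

4

Sorted (descending): 36, 36, 36, 33, 32, 15
The 3 values of 36 occupy positions 1–3 → average rank 2.
Gus has value 33 min → rank 4.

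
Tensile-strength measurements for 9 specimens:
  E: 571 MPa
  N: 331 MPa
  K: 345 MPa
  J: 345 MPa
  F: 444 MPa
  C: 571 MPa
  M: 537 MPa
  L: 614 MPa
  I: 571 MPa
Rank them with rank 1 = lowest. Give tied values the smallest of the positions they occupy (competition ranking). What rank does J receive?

2

Sorted (ascending): 331, 345, 345, 444, 537, 571, 571, 571, 614
The 2 values of 345 occupy positions 2–3 → each gets rank 2.
The 3 values of 571 occupy positions 6–8 → each gets rank 6.
J has value 345 MPa → rank 2.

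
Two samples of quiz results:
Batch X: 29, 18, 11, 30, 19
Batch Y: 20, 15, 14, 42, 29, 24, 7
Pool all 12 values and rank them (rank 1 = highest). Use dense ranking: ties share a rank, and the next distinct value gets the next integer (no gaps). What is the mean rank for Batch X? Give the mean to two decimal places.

Sorted (descending): 42, 30, 29, 29, 24, 20, 19, 18, 15, 14, 11, 7
The 2 values of 29 share dense rank 3.
Remaining distinct values take the next consecutive integers.
Batch X values → pooled ranks: 29→3, 18→7, 11→10, 30→2, 19→6
Mean rank = (3 + 7 + 10 + 2 + 6) / 5 = 5.60

5.60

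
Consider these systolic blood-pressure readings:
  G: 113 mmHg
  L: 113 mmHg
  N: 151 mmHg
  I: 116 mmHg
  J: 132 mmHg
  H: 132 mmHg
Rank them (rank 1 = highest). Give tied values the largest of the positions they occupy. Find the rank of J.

3

Sorted (descending): 151, 132, 132, 116, 113, 113
The 2 values of 132 occupy positions 2–3 → each gets rank 3.
The 2 values of 113 occupy positions 5–6 → each gets rank 6.
J has value 132 mmHg → rank 3.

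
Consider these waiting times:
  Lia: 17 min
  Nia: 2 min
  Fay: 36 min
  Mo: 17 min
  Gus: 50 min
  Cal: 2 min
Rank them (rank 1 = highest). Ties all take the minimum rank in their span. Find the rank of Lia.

Sorted (descending): 50, 36, 17, 17, 2, 2
The 2 values of 17 occupy positions 3–4 → each gets rank 3.
The 2 values of 2 occupy positions 5–6 → each gets rank 5.
Lia has value 17 min → rank 3.

3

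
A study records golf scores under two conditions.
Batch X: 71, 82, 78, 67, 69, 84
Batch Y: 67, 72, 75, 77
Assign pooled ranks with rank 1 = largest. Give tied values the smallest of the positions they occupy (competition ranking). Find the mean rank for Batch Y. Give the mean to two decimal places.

Sorted (descending): 84, 82, 78, 77, 75, 72, 71, 69, 67, 67
The 2 values of 67 occupy positions 9–10 → each gets rank 9.
Batch Y values → pooled ranks: 67→9, 72→6, 75→5, 77→4
Mean rank = (9 + 6 + 5 + 4) / 4 = 6.00

6.00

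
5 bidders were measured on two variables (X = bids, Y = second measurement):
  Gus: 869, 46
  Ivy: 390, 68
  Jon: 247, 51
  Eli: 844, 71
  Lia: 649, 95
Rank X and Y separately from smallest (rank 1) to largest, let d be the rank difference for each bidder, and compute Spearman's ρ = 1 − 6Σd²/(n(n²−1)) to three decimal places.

Ranks of variable 1: 5, 2, 1, 4, 3
Ranks of variable 2: 1, 3, 2, 4, 5
d = r₁ − r₂: 4, -1, -1, 0, -2
d²: 16, 1, 1, 0, 4; Σd² = 22
ρ = 1 − 6·22/(5·24) = 1 − 132/120 = -0.100

-0.100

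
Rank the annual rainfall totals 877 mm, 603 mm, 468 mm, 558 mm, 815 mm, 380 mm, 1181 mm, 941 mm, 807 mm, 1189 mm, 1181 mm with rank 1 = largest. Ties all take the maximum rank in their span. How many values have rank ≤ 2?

1

Sorted (descending): 1189, 1181, 1181, 941, 877, 815, 807, 603, 558, 468, 380
The 2 values of 1181 occupy positions 2–3 → each gets rank 3.
Ranks ≤ 2: {1} → 1 value.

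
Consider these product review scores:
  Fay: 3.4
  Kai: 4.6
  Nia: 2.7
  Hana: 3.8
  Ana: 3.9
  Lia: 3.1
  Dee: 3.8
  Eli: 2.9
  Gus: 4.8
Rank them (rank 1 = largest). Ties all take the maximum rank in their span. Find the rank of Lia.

Sorted (descending): 4.8, 4.6, 3.9, 3.8, 3.8, 3.4, 3.1, 2.9, 2.7
The 2 values of 3.8 occupy positions 4–5 → each gets rank 5.
Lia has value 3.1 → rank 7.

7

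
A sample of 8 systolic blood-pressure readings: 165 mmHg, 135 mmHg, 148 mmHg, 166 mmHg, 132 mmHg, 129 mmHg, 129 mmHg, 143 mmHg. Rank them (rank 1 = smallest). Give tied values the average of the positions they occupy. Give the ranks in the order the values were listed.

Sorted (ascending): 129, 129, 132, 135, 143, 148, 165, 166
The 2 values of 129 occupy positions 1–2 → average rank (1+2)/2 = 1.5.

7, 4, 6, 8, 3, 1.5, 1.5, 5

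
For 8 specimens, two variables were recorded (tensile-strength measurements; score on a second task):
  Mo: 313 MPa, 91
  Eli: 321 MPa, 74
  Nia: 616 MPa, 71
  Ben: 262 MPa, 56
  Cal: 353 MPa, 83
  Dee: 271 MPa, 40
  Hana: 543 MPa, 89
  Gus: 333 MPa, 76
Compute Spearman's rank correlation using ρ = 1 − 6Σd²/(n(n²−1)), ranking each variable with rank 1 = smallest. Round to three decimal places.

0.381

Ranks of variable 1: 3, 4, 8, 1, 6, 2, 7, 5
Ranks of variable 2: 8, 4, 3, 2, 6, 1, 7, 5
d = r₁ − r₂: -5, 0, 5, -1, 0, 1, 0, 0
d²: 25, 0, 25, 1, 0, 1, 0, 0; Σd² = 52
ρ = 1 − 6·52/(8·63) = 1 − 312/504 = 0.381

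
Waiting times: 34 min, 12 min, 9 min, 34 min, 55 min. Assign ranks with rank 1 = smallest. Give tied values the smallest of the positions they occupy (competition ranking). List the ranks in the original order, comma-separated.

Sorted (ascending): 9, 12, 34, 34, 55
The 2 values of 34 occupy positions 3–4 → each gets rank 3.

3, 2, 1, 3, 5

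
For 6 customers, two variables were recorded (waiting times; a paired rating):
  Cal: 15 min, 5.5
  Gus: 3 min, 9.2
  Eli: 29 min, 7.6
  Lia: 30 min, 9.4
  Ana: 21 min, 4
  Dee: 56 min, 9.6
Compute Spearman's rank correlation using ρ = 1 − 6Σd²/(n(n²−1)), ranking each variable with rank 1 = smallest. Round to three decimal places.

0.600

Ranks of variable 1: 2, 1, 4, 5, 3, 6
Ranks of variable 2: 2, 4, 3, 5, 1, 6
d = r₁ − r₂: 0, -3, 1, 0, 2, 0
d²: 0, 9, 1, 0, 4, 0; Σd² = 14
ρ = 1 − 6·14/(6·35) = 1 − 84/210 = 0.600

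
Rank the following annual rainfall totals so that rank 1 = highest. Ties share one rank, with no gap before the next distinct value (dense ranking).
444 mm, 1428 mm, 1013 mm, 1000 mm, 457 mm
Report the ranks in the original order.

5, 1, 2, 3, 4

Sorted (descending): 1428, 1013, 1000, 457, 444
No ties — each value takes its position as its rank.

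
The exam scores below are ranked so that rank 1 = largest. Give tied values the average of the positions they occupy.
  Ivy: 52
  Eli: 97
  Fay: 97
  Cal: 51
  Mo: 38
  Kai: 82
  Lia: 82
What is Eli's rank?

1.5

Sorted (descending): 97, 97, 82, 82, 52, 51, 38
The 2 values of 97 occupy positions 1–2 → average rank (1+2)/2 = 1.5.
The 2 values of 82 occupy positions 3–4 → average rank (3+4)/2 = 3.5.
Eli has value 97 → rank 1.5.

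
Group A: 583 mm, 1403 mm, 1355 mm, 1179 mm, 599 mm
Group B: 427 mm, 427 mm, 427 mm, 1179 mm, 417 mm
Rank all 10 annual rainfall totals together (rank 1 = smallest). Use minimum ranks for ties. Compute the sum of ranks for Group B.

Sorted (ascending): 417, 427, 427, 427, 583, 599, 1179, 1179, 1355, 1403
The 3 values of 427 occupy positions 2–4 → each gets rank 2.
The 2 values of 1179 occupy positions 7–8 → each gets rank 7.
Group B values → pooled ranks: 427→2, 427→2, 427→2, 1179→7, 417→1
Rank sum = 2 + 2 + 2 + 7 + 1 = 14

14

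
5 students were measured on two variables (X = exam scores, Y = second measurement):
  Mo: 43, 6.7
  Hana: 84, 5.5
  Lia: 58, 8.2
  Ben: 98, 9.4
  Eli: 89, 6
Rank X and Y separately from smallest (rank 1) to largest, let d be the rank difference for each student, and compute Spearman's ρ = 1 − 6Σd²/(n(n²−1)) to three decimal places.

Ranks of variable 1: 1, 3, 2, 5, 4
Ranks of variable 2: 3, 1, 4, 5, 2
d = r₁ − r₂: -2, 2, -2, 0, 2
d²: 4, 4, 4, 0, 4; Σd² = 16
ρ = 1 − 6·16/(5·24) = 1 − 96/120 = 0.200

0.200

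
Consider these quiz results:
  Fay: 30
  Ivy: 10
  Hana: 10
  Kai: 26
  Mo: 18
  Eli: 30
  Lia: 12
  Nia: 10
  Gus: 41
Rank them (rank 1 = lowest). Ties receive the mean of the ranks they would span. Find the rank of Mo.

5

Sorted (ascending): 10, 10, 10, 12, 18, 26, 30, 30, 41
The 3 values of 10 occupy positions 1–3 → average rank 2.
The 2 values of 30 occupy positions 7–8 → average rank (7+8)/2 = 7.5.
Mo has value 18 → rank 5.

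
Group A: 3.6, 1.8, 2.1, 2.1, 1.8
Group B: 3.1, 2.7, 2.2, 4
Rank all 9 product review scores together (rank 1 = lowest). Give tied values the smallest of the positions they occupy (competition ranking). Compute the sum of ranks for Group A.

Sorted (ascending): 1.8, 1.8, 2.1, 2.1, 2.2, 2.7, 3.1, 3.6, 4
The 2 values of 1.8 occupy positions 1–2 → each gets rank 1.
The 2 values of 2.1 occupy positions 3–4 → each gets rank 3.
Group A values → pooled ranks: 3.6→8, 1.8→1, 2.1→3, 2.1→3, 1.8→1
Rank sum = 8 + 1 + 3 + 3 + 1 = 16

16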